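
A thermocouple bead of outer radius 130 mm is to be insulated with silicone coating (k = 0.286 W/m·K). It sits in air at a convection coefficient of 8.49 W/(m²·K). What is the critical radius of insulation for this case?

For a sphere r_cr = 2k/h = 2×0.286/8.49
r_cr = 67.4 mm; since the bare radius (130 mm) is above r_cr, any added insulation will reduce heat loss.

r_cr ≈ 67.4 mm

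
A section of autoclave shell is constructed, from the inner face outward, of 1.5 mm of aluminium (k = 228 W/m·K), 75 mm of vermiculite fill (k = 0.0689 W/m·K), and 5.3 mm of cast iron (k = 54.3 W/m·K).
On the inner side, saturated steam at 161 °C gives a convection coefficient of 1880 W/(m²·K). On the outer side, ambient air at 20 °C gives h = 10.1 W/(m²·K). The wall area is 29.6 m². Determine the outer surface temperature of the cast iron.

T ≈ 31.7 °C

Thermal resistances in series:
R_inner film = 1/(h_i·A) = 1/(1880×29.6) = 1.797×10^-5 K/W
R_aluminium = L/(kA) = 0.0015/(228×29.6) = 2.223×10^-7 K/W
R_vermiculite fill = L/(kA) = 0.075/(0.0689×29.6) = 0.03677 K/W
R_cast iron = L/(kA) = 0.0053/(54.3×29.6) = 3.297×10^-6 K/W
R_outer film = 1/(h_o·A) = 1/(10.1×29.6) = 0.003345 K/W
R_total = 0.04014 K/W;  Q = ΔT/R_total = 141/0.04014 = 3513 W
T_interface = T_inner − Q·ΣR(inner→interface) = 161 − 3510×0.0368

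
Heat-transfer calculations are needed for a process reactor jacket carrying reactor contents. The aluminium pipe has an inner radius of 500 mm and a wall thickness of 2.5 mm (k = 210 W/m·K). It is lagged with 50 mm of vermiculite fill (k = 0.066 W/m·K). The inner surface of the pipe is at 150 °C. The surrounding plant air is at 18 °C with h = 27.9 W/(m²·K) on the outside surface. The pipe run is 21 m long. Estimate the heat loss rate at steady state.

Treating each annulus and film as a series resistance:
R_aluminium pipe wall = ln(502.5/500)/(2π×210×21) = 1.8×10^-7 K/W
R_vermiculite fill = ln(552.5/502.5)/(2π×0.066×21) = 0.01089 K/W
R_outer film = 1/(h_o·2πr_oL) = 1/(27.9×2π×0.5525×21) = 4.917×10^-4 K/W
R_total = 0.01138 K/W
Q = ΔT/R_total = 132/0.01138

Q ≈ 11600 W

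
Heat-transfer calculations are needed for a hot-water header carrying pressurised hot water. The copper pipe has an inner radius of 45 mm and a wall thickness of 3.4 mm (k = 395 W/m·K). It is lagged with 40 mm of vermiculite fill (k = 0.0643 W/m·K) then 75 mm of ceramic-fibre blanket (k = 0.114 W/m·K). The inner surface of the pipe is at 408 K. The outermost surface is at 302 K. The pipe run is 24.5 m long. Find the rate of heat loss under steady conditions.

Q ≈ 1110 W

For a radial system each layer contributes R = ln(r_out/r_in)/(2πkL); films add R = 1/(hA).
R_copper pipe wall = ln(48.4/45)/(2π×395×24.5) = 1.198×10^-6 K/W
R_vermiculite fill = ln(88.4/48.4)/(2π×0.0643×24.5) = 0.06086 K/W
R_ceramic-fibre blanket = ln(163.4/88.4)/(2π×0.114×24.5) = 0.03501 K/W
R_total = 0.09586 K/W
Q = ΔT/R_total = 106/0.09586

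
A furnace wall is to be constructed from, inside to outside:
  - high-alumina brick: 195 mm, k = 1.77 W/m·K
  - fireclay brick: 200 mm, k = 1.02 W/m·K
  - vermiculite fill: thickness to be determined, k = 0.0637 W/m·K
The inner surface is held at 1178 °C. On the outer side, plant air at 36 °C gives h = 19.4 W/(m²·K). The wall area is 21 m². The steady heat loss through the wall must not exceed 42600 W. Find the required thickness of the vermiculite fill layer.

L ≈ 13.1 mm

Treating each layer as a thermal resistance in series:
R_high-alumina brick = L/(kA) = 0.195/(1.77×21) = 0.005246 K/W
R_fireclay brick = L/(kA) = 0.2/(1.02×21) = 0.009337 K/W
R_outer film = 1/(h_o·A) = 1/(19.4×21) = 0.002455 K/W
Sum of the known resistances R_other = 0.01704 K/W
Required total resistance R_tot = ΔT/Q_allow = 1142/42600 = 0.02681 K/W
R_vermiculite fill = R_tot − R_other = 0.00977 K/W
L = R·k·A = 0.00977×0.0637×21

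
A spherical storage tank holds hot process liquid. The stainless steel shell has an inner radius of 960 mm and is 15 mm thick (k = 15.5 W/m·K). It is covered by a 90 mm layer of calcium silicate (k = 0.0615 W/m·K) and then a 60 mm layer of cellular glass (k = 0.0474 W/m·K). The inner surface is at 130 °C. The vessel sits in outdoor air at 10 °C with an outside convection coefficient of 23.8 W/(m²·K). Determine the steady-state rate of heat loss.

Each spherical layer contributes R = (1/r_i − 1/r_o)/(4πk):
R_stainless steel shell = (1/0.96 − 1/0.975)/(4π×15.5) = 8.228×10^-5 K/W
R_calcium silicate = (1/0.975 − 1/1.065)/(4π×0.0615) = 0.1122 K/W
R_cellular glass = (1/1.065 − 1/1.125)/(4π×0.0474) = 0.08407 K/W
R_outer film = 1/(h·4πr_o²) = 1/(23.8×4π×1.125²) = 0.002642 K/W
R_total = 0.1989 K/W
Q = ΔT/R_total = 120/0.1989

Q ≈ 603 W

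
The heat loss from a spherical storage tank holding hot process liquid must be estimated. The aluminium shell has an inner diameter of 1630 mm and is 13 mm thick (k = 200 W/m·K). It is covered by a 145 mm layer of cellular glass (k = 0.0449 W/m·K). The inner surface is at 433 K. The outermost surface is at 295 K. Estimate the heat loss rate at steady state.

Q ≈ 433 W

Spherical conduction: R = (1/r_in − 1/r_out)/(4πk) per layer; series-sum.
R_aluminium shell = (1/0.815 − 1/0.828)/(4π×200) = 7.665×10^-6 K/W
R_cellular glass = (1/0.828 − 1/0.973)/(4π×0.0449) = 0.319 K/W
R_total = 0.319 K/W
Q = ΔT/R_total = 138/0.319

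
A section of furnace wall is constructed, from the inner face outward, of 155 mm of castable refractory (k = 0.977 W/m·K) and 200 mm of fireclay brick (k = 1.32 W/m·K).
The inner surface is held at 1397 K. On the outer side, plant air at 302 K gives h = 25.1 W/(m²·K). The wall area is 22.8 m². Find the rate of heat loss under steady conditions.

Series thermal resistances:
R_castable refractory = L/(kA) = 0.155/(0.977×22.8) = 0.006958 K/W
R_fireclay brick = L/(kA) = 0.2/(1.32×22.8) = 0.006645 K/W
R_outer film = 1/(h_o·A) = 1/(25.1×22.8) = 0.001747 K/W
R_total = 0.01535 K/W
Q = ΔT / R_total = 1095 / 0.01535

Q ≈ 71300 W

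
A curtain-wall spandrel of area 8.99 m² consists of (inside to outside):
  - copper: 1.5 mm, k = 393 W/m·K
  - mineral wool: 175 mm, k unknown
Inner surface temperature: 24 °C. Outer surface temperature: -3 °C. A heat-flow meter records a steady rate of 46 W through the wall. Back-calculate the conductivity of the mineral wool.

k ≈ 0.0332 W/(m·K)

Using the resistance-network approach (series):
R_copper = L/(kA) = 0.0015/(393×8.99) = 4.246×10^-7 K/W
Sum of known resistances R_other = 4.246×10^-7 K/W
Total R = ΔT/Q = 27/46 = 0.587 K/W
R_mineral wool = R_total − R_other = 0.587 K/W
k = L/(R·A) = 0.175/(0.587×8.99)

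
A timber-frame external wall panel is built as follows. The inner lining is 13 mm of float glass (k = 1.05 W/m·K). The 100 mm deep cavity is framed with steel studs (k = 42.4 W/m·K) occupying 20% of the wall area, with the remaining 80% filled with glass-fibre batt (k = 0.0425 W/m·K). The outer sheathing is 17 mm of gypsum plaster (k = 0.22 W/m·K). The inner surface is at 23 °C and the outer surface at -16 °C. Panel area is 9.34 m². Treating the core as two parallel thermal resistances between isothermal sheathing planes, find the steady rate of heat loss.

Sheathing layers in series; stud and cavity paths in parallel between them.
R_inner = 0.013/(1.05×9.34) = 0.001326 K/W
R_stud  = 0.1/(42.4×0.2×9.34) = 0.001263 K/W
R_cav   = 0.1/(0.0425×0.8×9.34) = 0.3149 K/W
1/R_core = 1/R_stud + 1/R_cav → R_core = 0.001258 K/W
R_outer = 0.017/(0.22×9.34) = 0.008273 K/W
R_total = 0.01086 K/W
Q = ΔT/R_total = 39/0.01086

Q ≈ 3590 W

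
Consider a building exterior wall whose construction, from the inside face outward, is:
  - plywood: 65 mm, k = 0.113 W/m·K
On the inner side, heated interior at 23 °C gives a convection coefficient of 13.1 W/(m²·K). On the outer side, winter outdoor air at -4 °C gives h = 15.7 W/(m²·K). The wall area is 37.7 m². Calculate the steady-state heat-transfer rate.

Using the resistance-network approach (series):
R_inner film = 1/(h_i·A) = 1/(13.1×37.7) = 0.002025 K/W
R_plywood = L/(kA) = 0.065/(0.113×37.7) = 0.01526 K/W
R_outer film = 1/(h_o·A) = 1/(15.7×37.7) = 0.00169 K/W
R_total = 0.01897 K/W
Q = ΔT / R_total = 27 / 0.01897

Q ≈ 1420 W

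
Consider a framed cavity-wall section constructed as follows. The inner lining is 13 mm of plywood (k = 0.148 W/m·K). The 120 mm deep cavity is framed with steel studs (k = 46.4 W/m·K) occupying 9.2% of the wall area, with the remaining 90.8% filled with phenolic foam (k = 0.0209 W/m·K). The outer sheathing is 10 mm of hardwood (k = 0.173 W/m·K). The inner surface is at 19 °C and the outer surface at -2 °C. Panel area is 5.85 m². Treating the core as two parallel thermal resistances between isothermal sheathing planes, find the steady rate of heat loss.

Q ≈ 708 W

Sheathing layers in series; stud and cavity paths in parallel between them.
R_inner = 0.013/(0.148×5.85) = 0.01502 K/W
R_stud  = 0.12/(46.4×0.092×5.85) = 0.004805 K/W
R_cav   = 0.12/(0.0209×0.908×5.85) = 1.081 K/W
1/R_core = 1/R_stud + 1/R_cav → R_core = 0.004784 K/W
R_outer = 0.01/(0.173×5.85) = 0.009881 K/W
R_total = 0.02968 K/W
Q = ΔT/R_total = 21/0.02968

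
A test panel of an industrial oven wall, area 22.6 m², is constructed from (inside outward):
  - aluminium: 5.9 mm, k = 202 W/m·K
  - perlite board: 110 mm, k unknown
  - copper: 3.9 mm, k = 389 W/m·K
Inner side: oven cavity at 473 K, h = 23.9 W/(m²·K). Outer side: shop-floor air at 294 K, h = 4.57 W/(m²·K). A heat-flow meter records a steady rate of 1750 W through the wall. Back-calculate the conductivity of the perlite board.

k ≈ 0.0536 W/(m·K)

Thermal resistances in series:
R_inner film = 1/(h_i·A) = 1/(23.9×22.6) = 0.001851 K/W
R_aluminium = L/(kA) = 0.0059/(202×22.6) = 1.292×10^-6 K/W
R_copper = L/(kA) = 0.0039/(389×22.6) = 4.436×10^-7 K/W
R_outer film = 1/(h_o·A) = 1/(4.57×22.6) = 0.009682 K/W
Sum of known resistances R_other = 0.01154 K/W
Total R = ΔT/Q = 179/1750 = 0.1023 K/W
R_perlite board = R_total − R_other = 0.09075 K/W
k = L/(R·A) = 0.11/(0.09075×22.6)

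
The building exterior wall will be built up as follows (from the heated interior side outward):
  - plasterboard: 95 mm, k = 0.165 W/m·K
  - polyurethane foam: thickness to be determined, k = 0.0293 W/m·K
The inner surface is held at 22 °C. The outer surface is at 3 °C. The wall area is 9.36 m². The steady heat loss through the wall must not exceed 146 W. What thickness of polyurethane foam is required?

Treating each layer as a thermal resistance in series:
R_plasterboard = L/(kA) = 0.095/(0.165×9.36) = 0.06151 K/W
Sum of the known resistances R_other = 0.06151 K/W
Required total resistance R_tot = ΔT/Q_allow = 19/146 = 0.1301 K/W
R_polyurethane foam = R_tot − R_other = 0.06862 K/W
L = R·k·A = 0.06862×0.0293×9.36

L ≈ 18.8 mm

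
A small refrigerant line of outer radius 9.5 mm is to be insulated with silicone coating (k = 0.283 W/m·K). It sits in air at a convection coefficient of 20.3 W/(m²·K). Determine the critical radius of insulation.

r_cr ≈ 13.9 mm

For a cylinder r_cr = k/h = 0.283/20.3
r_cr = 13.9 mm; since the bare radius (9.5 mm) is below r_cr, adding a thin layer of insulation will *increase* heat loss.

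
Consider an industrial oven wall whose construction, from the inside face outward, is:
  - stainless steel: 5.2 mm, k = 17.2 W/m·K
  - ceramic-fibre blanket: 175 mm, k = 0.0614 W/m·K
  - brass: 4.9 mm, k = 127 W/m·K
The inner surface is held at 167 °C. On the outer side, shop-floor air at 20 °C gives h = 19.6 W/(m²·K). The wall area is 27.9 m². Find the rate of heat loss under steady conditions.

Series thermal resistances:
R_stainless steel = L/(kA) = 0.0052/(17.2×27.9) = 1.084×10^-5 K/W
R_ceramic-fibre blanket = L/(kA) = 0.175/(0.0614×27.9) = 0.1022 K/W
R_brass = L/(kA) = 0.0049/(127×27.9) = 1.383×10^-6 K/W
R_outer film = 1/(h_o·A) = 1/(19.6×27.9) = 0.001829 K/W
R_total = 0.104 K/W
Q = ΔT / R_total = 147 / 0.104

Q ≈ 1410 W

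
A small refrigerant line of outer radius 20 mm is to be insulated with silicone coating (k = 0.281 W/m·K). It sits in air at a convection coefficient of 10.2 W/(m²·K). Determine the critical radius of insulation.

r_cr ≈ 27.5 mm

For a cylinder r_cr = k/h = 0.281/10.2
r_cr = 27.5 mm; since the bare radius (20 mm) is below r_cr, adding a thin layer of insulation will *increase* heat loss.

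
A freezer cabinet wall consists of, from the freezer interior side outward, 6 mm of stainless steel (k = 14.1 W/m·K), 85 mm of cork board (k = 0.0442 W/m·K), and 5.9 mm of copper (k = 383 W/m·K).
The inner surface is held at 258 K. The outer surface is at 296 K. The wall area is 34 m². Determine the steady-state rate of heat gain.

Q ≈ 672 W

Series thermal resistances:
R_stainless steel = L/(kA) = 0.006/(14.1×34) = 1.252×10^-5 K/W
R_cork board = L/(kA) = 0.085/(0.0442×34) = 0.05656 K/W
R_copper = L/(kA) = 0.0059/(383×34) = 4.531×10^-7 K/W
R_total = 0.05657 K/W
Q = ΔT / R_total = 38 / 0.05657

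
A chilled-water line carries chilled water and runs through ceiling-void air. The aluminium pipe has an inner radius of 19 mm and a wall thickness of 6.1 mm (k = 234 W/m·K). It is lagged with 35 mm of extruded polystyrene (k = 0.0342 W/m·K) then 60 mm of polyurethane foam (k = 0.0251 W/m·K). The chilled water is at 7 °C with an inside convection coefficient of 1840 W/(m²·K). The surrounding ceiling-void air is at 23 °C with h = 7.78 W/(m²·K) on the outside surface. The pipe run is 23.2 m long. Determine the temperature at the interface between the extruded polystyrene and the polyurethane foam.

Per-layer cylindrical resistances, series-summed:
R_inner film = 1/(h_i·2πr₁L) = 1/(1840×2π×0.019×23.2) = 1.962×10^-4 K/W
R_aluminium pipe wall = ln(25.1/19)/(2π×234×23.2) = 8.163×10^-6 K/W
R_extruded polystyrene = ln(60.1/25.1)/(2π×0.0342×23.2) = 0.1751 K/W
R_polyurethane foam = ln(120.1/60.1)/(2π×0.0251×23.2) = 0.1892 K/W
R_outer film = 1/(h_o·2πr_oL) = 1/(7.78×2π×0.1201×23.2) = 0.007342 K/W
R_total = 0.3719 K/W
Q = ΔT/R_total = 16/0.3719
Q = 43 W
T_interface = T_inner + Q·ΣR(inner→interface) = 7 + 43×0.1753

T ≈ 14.5 °C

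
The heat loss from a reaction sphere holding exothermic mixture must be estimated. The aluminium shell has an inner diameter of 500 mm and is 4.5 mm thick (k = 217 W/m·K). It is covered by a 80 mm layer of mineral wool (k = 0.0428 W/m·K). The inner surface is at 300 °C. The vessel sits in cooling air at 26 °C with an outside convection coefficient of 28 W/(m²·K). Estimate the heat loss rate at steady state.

Q ≈ 155 W

For a spherical shell R = (1/r₁ − 1/r₂)/(4πk); film R = 1/(h·4πr²). In series:
R_aluminium shell = (1/0.25 − 1/0.2545)/(4π×217) = 2.594×10^-5 K/W
R_mineral wool = (1/0.2545 − 1/0.3345)/(4π×0.0428) = 1.747 K/W
R_outer film = 1/(h·4πr_o²) = 1/(28×4π×0.3345²) = 0.0254 K/W
R_total = 1.773 K/W
Q = ΔT/R_total = 274/1.773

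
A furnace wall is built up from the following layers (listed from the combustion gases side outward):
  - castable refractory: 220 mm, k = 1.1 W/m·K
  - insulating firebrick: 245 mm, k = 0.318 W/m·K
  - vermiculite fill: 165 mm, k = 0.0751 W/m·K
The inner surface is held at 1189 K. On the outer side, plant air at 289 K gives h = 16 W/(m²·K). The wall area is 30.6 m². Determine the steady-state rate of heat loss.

Q ≈ 8530 W

Series thermal resistances:
R_castable refractory = L/(kA) = 0.22/(1.1×30.6) = 0.006536 K/W
R_insulating firebrick = L/(kA) = 0.245/(0.318×30.6) = 0.02518 K/W
R_vermiculite fill = L/(kA) = 0.165/(0.0751×30.6) = 0.0718 K/W
R_outer film = 1/(h_o·A) = 1/(16×30.6) = 0.002042 K/W
R_total = 0.1056 K/W
Q = ΔT / R_total = 900 / 0.1056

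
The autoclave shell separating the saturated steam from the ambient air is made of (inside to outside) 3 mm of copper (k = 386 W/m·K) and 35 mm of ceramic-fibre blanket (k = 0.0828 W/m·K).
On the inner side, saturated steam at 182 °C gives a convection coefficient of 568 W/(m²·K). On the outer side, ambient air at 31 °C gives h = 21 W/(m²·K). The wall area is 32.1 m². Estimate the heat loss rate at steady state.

Q ≈ 10300 W

Using the resistance-network approach (series):
R_inner film = 1/(h_i·A) = 1/(568×32.1) = 5.485×10^-5 K/W
R_copper = L/(kA) = 0.003/(386×32.1) = 2.421×10^-7 K/W
R_ceramic-fibre blanket = L/(kA) = 0.035/(0.0828×32.1) = 0.01317 K/W
R_outer film = 1/(h_o·A) = 1/(21×32.1) = 0.001483 K/W
R_total = 0.01471 K/W
Q = ΔT / R_total = 151 / 0.01471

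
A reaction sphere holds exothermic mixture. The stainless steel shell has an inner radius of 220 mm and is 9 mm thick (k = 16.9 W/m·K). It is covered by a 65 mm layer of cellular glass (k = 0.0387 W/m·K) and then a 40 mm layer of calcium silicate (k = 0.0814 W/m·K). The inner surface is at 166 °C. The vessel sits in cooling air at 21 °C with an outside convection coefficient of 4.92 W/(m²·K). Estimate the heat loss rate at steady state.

Spherical conduction: R = (1/r_in − 1/r_out)/(4πk) per layer; series-sum.
R_stainless steel shell = (1/0.22 − 1/0.229)/(4π×16.9) = 8.412×10^-4 K/W
R_cellular glass = (1/0.229 − 1/0.294)/(4π×0.0387) = 1.985 K/W
R_calcium silicate = (1/0.294 − 1/0.334)/(4π×0.0814) = 0.3982 K/W
R_outer film = 1/(h·4πr_o²) = 1/(4.92×4π×0.334²) = 0.145 K/W
R_total = 2.529 K/W
Q = ΔT/R_total = 145/2.529

Q ≈ 57.3 W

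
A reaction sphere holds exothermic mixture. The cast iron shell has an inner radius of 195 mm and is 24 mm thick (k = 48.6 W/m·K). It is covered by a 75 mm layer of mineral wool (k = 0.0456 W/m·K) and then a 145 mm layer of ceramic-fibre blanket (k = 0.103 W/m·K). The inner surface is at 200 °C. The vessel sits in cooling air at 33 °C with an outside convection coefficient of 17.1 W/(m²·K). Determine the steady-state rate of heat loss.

Radial (spherical) resistances in series:
R_cast iron shell = (1/0.195 − 1/0.219)/(4π×48.6) = 9.202×10^-4 K/W
R_mineral wool = (1/0.219 − 1/0.294)/(4π×0.0456) = 2.033 K/W
R_ceramic-fibre blanket = (1/0.294 − 1/0.439)/(4π×0.103) = 0.868 K/W
R_outer film = 1/(h·4πr_o²) = 1/(17.1×4π×0.439²) = 0.02415 K/W
R_total = 2.926 K/W
Q = ΔT/R_total = 167/2.926

Q ≈ 57.1 W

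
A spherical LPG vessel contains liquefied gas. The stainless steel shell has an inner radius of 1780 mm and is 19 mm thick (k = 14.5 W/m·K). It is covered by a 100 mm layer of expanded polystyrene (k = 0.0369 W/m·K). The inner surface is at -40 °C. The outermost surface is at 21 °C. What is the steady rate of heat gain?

For a spherical shell R = (1/r₁ − 1/r₂)/(4πk); film R = 1/(h·4πr²). In series:
R_stainless steel shell = (1/1.78 − 1/1.799)/(4π×14.5) = 3.256×10^-5 K/W
R_expanded polystyrene = (1/1.799 − 1/1.899)/(4π×0.0369) = 0.06313 K/W
R_total = 0.06316 K/W
Q = ΔT/R_total = 61/0.06316

Q ≈ 966 W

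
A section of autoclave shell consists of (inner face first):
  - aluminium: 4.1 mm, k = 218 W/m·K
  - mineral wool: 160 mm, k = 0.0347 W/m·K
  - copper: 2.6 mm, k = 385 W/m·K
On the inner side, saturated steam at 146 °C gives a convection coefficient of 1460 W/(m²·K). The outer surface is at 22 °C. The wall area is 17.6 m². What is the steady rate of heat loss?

Q ≈ 473 W

Treating each layer as a thermal resistance in series:
R_inner film = 1/(h_i·A) = 1/(1460×17.6) = 3.892×10^-5 K/W
R_aluminium = L/(kA) = 0.0041/(218×17.6) = 1.069×10^-6 K/W
R_mineral wool = L/(kA) = 0.16/(0.0347×17.6) = 0.262 K/W
R_copper = L/(kA) = 0.0026/(385×17.6) = 3.837×10^-7 K/W
R_total = 0.262 K/W
Q = ΔT / R_total = 124 / 0.262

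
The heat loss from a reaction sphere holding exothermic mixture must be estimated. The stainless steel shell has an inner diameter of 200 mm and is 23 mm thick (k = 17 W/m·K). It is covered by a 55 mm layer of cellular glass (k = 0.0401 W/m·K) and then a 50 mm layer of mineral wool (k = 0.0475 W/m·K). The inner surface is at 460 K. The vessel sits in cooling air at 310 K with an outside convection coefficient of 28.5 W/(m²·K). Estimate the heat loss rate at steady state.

Each spherical layer contributes R = (1/r_i − 1/r_o)/(4πk):
R_stainless steel shell = (1/0.1 − 1/0.123)/(4π×17) = 0.008753 K/W
R_cellular glass = (1/0.123 − 1/0.178)/(4π×0.0401) = 4.985 K/W
R_mineral wool = (1/0.178 − 1/0.228)/(4π×0.0475) = 2.064 K/W
R_outer film = 1/(h·4πr_o²) = 1/(28.5×4π×0.228²) = 0.05371 K/W
R_total = 7.112 K/W
Q = ΔT/R_total = 150/7.112

Q ≈ 21.1 W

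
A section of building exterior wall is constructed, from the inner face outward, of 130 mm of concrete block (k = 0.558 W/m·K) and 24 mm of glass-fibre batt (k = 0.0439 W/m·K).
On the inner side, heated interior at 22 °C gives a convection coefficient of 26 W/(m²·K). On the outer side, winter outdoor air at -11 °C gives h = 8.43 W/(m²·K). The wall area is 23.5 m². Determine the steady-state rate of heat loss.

Series thermal resistances:
R_inner film = 1/(h_i·A) = 1/(26×23.5) = 0.001637 K/W
R_concrete block = L/(kA) = 0.13/(0.558×23.5) = 0.009914 K/W
R_glass-fibre batt = L/(kA) = 0.024/(0.0439×23.5) = 0.02326 K/W
R_outer film = 1/(h_o·A) = 1/(8.43×23.5) = 0.005048 K/W
R_total = 0.03986 K/W
Q = ΔT / R_total = 33 / 0.03986

Q ≈ 828 W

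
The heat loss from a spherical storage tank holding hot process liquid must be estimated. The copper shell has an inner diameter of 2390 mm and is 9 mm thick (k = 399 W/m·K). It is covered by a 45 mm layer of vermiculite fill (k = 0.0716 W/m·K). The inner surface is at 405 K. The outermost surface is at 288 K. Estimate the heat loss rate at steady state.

Each spherical layer contributes R = (1/r_i − 1/r_o)/(4πk):
R_copper shell = (1/1.195 − 1/1.204)/(4π×399) = 1.248×10^-6 K/W
R_vermiculite fill = (1/1.204 − 1/1.249)/(4π×0.0716) = 0.03326 K/W
R_total = 0.03326 K/W
Q = ΔT/R_total = 117/0.03326

Q ≈ 3520 W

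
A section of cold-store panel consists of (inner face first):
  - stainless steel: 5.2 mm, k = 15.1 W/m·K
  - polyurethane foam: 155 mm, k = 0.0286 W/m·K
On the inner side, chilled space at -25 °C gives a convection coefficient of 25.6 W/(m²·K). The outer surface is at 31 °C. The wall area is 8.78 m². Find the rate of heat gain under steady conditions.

Series thermal resistances:
R_inner film = 1/(h_i·A) = 1/(25.6×8.78) = 0.004449 K/W
R_stainless steel = L/(kA) = 0.0052/(15.1×8.78) = 3.922×10^-5 K/W
R_polyurethane foam = L/(kA) = 0.155/(0.0286×8.78) = 0.6173 K/W
R_total = 0.6218 K/W
Q = ΔT / R_total = 56 / 0.6218

Q ≈ 90.1 W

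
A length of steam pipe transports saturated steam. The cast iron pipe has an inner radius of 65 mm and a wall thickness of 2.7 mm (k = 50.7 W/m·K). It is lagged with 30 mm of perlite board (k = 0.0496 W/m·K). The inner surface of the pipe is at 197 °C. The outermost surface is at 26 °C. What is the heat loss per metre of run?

q′ ≈ 145 W/m

Per-layer cylindrical resistances, series-summed:
R_cast iron pipe wall = ln(67.7/65)/(2π×50.7×1) = 1.278×10^-4 K/W
R_perlite board = ln(97.7/67.7)/(2π×0.0496×1) = 1.177 K/W
R_total = 1.177 K/W
Q = ΔT/R_total = 171/1.177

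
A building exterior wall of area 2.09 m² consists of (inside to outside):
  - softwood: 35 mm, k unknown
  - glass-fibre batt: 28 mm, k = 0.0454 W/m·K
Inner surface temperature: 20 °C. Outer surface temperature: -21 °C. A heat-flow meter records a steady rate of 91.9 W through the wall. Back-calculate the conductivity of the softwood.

k ≈ 0.111 W/(m·K)

Using the resistance-network approach (series):
R_glass-fibre batt = L/(kA) = 0.028/(0.0454×2.09) = 0.2951 K/W
Sum of known resistances R_other = 0.2951 K/W
Total R = ΔT/Q = 41/91.9 = 0.4461 K/W
R_softwood = R_total − R_other = 0.151 K/W
k = L/(R·A) = 0.035/(0.151×2.09)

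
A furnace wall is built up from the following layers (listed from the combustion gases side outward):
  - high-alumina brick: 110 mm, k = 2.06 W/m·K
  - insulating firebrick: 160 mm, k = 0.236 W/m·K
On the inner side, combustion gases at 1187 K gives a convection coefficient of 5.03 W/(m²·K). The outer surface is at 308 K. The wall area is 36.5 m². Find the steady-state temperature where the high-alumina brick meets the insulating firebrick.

T ≈ 949 K

Treating each layer as a thermal resistance in series:
R_inner film = 1/(h_i·A) = 1/(5.03×36.5) = 0.005447 K/W
R_high-alumina brick = L/(kA) = 0.11/(2.06×36.5) = 0.001463 K/W
R_insulating firebrick = L/(kA) = 0.16/(0.236×36.5) = 0.01857 K/W
R_total = 0.02548 K/W;  Q = ΔT/R_total = 879/0.02548 = 34490 W
T_interface = T_inner − Q·ΣR(inner→interface) = 1187 − 34500×0.00691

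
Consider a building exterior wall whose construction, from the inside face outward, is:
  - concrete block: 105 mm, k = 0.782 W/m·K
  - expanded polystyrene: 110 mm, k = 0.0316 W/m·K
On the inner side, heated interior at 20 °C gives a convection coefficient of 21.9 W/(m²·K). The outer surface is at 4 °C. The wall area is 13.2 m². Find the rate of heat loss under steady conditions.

Treating each layer as a thermal resistance in series:
R_inner film = 1/(h_i·A) = 1/(21.9×13.2) = 0.003459 K/W
R_concrete block = L/(kA) = 0.105/(0.782×13.2) = 0.01017 K/W
R_expanded polystyrene = L/(kA) = 0.11/(0.0316×13.2) = 0.2637 K/W
R_total = 0.2773 K/W
Q = ΔT / R_total = 16 / 0.2773

Q ≈ 57.7 W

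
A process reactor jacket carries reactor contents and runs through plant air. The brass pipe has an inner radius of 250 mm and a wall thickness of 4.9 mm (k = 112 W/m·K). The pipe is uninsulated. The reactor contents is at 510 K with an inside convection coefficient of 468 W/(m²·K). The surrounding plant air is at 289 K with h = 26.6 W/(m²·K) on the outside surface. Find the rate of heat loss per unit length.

Radial resistances (cylindrical: R_cond = ln(r_o/r_i)/(2πkL), R_conv = 1/(h·2πrL)):
R_inner film = 1/(h_i·2πr₁L) = 1/(468×2π×0.25×1) = 0.00136 K/W
R_brass pipe wall = ln(254.9/250)/(2π×112×1) = 2.758×10^-5 K/W
R_outer film = 1/(h_o·2πr_oL) = 1/(26.6×2π×0.2549×1) = 0.02347 K/W
R_total = 0.02486 K/W
Q = ΔT/R_total = 221/0.02486

q′ ≈ 8890 W/m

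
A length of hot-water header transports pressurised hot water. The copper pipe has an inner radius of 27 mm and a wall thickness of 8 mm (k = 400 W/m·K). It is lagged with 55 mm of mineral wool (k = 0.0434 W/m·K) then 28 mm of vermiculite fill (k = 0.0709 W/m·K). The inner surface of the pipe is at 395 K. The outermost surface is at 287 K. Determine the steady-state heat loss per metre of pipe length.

q′ ≈ 26.5 W/m

Treating each annulus and film as a series resistance:
R_copper pipe wall = ln(35/27)/(2π×400×1) = 1.033×10^-4 K/W
R_mineral wool = ln(90/35)/(2π×0.0434×1) = 3.463 K/W
R_vermiculite fill = ln(118/90)/(2π×0.0709×1) = 0.6081 K/W
R_total = 4.072 K/W
Q = ΔT/R_total = 108/4.072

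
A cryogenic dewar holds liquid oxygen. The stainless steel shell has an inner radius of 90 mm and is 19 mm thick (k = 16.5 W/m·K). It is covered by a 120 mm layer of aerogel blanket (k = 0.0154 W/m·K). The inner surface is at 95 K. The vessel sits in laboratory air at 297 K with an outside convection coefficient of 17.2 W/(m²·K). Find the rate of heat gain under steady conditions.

Q ≈ 8.1 W

For a spherical shell R = (1/r₁ − 1/r₂)/(4πk); film R = 1/(h·4πr²). In series:
R_stainless steel shell = (1/0.09 − 1/0.109)/(4π×16.5) = 0.009341 K/W
R_aerogel blanket = (1/0.109 − 1/0.229)/(4π×0.0154) = 24.84 K/W
R_outer film = 1/(h·4πr_o²) = 1/(17.2×4π×0.229²) = 0.08822 K/W
R_total = 24.94 K/W
Q = ΔT/R_total = 202/24.94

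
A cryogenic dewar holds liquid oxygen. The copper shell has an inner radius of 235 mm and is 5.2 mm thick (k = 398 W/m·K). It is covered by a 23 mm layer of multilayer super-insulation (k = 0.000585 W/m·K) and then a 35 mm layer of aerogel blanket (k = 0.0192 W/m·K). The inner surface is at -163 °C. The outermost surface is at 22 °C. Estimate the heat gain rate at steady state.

Q ≈ 3.6 W

Radial (spherical) resistances in series:
R_copper shell = (1/0.235 − 1/0.2402)/(4π×398) = 1.842×10^-5 K/W
R_multilayer super-insulation = (1/0.2402 − 1/0.2632)/(4π×0.000585) = 49.49 K/W
R_aerogel blanket = (1/0.2632 − 1/0.2982)/(4π×0.0192) = 1.848 K/W
R_total = 51.34 K/W
Q = ΔT/R_total = 185/51.34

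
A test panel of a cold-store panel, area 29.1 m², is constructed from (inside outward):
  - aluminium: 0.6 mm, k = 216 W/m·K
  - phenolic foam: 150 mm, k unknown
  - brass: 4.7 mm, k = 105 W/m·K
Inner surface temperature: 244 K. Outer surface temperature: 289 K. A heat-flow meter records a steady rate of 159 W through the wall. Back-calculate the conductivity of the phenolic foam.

Using the resistance-network approach (series):
R_aluminium = L/(kA) = 0.0006/(216×29.1) = 9.546×10^-8 K/W
R_brass = L/(kA) = 0.0047/(105×29.1) = 1.538×10^-6 K/W
Sum of known resistances R_other = 1.634×10^-6 K/W
Total R = ΔT/Q = 45/159 = 0.283 K/W
R_phenolic foam = R_total − R_other = 0.283 K/W
k = L/(R·A) = 0.15/(0.283×29.1)

k ≈ 0.0182 W/(m·K)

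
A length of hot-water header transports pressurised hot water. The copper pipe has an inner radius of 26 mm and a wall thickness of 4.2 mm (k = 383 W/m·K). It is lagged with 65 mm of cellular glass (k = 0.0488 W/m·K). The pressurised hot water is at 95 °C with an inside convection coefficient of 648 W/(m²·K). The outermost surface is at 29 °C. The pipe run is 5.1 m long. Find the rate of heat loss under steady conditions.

Q ≈ 89.7 W

Radial resistances (cylindrical: R_cond = ln(r_o/r_i)/(2πkL), R_conv = 1/(h·2πrL)):
R_inner film = 1/(h_i·2πr₁L) = 1/(648×2π×0.026×5.1) = 0.001852 K/W
R_copper pipe wall = ln(30.2/26)/(2π×383×5.1) = 1.22×10^-5 K/W
R_cellular glass = ln(95.2/30.2)/(2π×0.0488×5.1) = 0.7342 K/W
R_total = 0.7361 K/W
Q = ΔT/R_total = 66/0.7361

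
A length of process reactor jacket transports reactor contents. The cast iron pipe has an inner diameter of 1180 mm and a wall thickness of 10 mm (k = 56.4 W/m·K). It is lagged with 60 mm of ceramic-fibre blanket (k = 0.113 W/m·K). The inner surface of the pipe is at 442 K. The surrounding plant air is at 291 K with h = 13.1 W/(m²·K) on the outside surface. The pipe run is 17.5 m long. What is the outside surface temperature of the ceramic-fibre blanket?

T ≈ 309 K

Cylindrical conduction, so R = ln(r₂/r₁)/(2πkL) per layer, in series:
R_cast iron pipe wall = ln(600/590)/(2π×56.4×17.5) = 2.71×10^-6 K/W
R_ceramic-fibre blanket = ln(660/600)/(2π×0.113×17.5) = 0.007671 K/W
R_outer film = 1/(h_o·2πr_oL) = 1/(13.1×2π×0.66×17.5) = 0.001052 K/W
R_total = 0.008725 K/W
Q = ΔT/R_total = 151/0.008725
Q = 17300 W
T_interface = T_inner − Q·ΣR(inner→interface) = 442 − 17300×0.007674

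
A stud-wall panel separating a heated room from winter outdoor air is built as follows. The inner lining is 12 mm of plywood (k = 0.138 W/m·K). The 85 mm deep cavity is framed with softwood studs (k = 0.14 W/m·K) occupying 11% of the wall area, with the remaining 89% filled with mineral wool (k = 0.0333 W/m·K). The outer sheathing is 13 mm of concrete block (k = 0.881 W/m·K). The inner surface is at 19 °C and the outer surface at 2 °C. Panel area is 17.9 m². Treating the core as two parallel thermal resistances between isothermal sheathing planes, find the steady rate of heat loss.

Q ≈ 153 W

Sheathing layers in series; stud and cavity paths in parallel between them.
R_inner = 0.012/(0.138×17.9) = 0.004858 K/W
R_stud  = 0.085/(0.14×0.11×17.9) = 0.3084 K/W
R_cav   = 0.085/(0.0333×0.89×17.9) = 0.1602 K/W
1/R_core = 1/R_stud + 1/R_cav → R_core = 0.1054 K/W
R_outer = 0.013/(0.881×17.9) = 8.244×10^-4 K/W
R_total = 0.1111 K/W
Q = ΔT/R_total = 17/0.1111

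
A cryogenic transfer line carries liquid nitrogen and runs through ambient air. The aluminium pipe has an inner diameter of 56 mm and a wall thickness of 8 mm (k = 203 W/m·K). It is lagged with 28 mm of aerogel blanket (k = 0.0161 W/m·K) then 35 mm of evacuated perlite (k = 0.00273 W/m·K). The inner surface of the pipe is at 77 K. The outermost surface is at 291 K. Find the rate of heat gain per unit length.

q′ ≈ 6.88 W/m

Per-layer cylindrical resistances, series-summed:
R_aluminium pipe wall = ln(36/28)/(2π×203×1) = 1.97×10^-4 K/W
R_aerogel blanket = ln(64/36)/(2π×0.0161×1) = 5.688 K/W
R_evacuated perlite = ln(99/64)/(2π×0.00273×1) = 25.43 K/W
R_total = 31.12 K/W
Q = ΔT/R_total = 214/31.12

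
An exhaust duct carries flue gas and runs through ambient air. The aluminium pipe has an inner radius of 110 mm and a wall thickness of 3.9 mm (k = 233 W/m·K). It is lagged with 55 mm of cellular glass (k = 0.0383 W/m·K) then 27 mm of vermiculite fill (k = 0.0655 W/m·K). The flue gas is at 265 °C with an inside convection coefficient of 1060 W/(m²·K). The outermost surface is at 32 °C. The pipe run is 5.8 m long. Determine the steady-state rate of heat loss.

Treating each annulus and film as a series resistance:
R_inner film = 1/(h_i·2πr₁L) = 1/(1060×2π×0.11×5.8) = 2.353×10^-4 K/W
R_aluminium pipe wall = ln(113.9/110)/(2π×233×5.8) = 4.103×10^-6 K/W
R_cellular glass = ln(168.9/113.9)/(2π×0.0383×5.8) = 0.2823 K/W
R_vermiculite fill = ln(195.9/168.9)/(2π×0.0655×5.8) = 0.06213 K/W
R_total = 0.3446 K/W
Q = ΔT/R_total = 233/0.3446

Q ≈ 676 W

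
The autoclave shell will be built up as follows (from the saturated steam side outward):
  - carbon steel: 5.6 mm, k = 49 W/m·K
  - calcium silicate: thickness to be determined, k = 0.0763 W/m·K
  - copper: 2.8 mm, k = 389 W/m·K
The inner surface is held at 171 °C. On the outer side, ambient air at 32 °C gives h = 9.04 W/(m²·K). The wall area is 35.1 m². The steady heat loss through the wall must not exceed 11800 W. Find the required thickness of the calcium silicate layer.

L ≈ 23.1 mm

Model the wall as resistances in series:
R_carbon steel = L/(kA) = 0.0056/(49×35.1) = 3.256×10^-6 K/W
R_copper = L/(kA) = 0.0028/(389×35.1) = 2.051×10^-7 K/W
R_outer film = 1/(h_o·A) = 1/(9.04×35.1) = 0.003152 K/W
Sum of the known resistances R_other = 0.003155 K/W
Required total resistance R_tot = ΔT/Q_allow = 139/11800 = 0.01178 K/W
R_calcium silicate = R_tot − R_other = 0.008625 K/W
L = R·k·A = 0.008625×0.0763×35.1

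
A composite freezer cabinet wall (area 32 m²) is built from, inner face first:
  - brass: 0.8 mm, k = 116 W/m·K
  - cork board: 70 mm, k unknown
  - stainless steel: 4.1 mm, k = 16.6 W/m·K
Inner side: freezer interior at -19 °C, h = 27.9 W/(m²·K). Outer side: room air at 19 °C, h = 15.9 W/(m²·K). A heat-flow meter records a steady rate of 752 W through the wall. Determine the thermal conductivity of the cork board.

k ≈ 0.0461 W/(m·K)

Model the wall as resistances in series:
R_inner film = 1/(h_i·A) = 1/(27.9×32) = 0.00112 K/W
R_brass = L/(kA) = 0.0008/(116×32) = 2.155×10^-7 K/W
R_stainless steel = L/(kA) = 0.0041/(16.6×32) = 7.718×10^-6 K/W
R_outer film = 1/(h_o·A) = 1/(15.9×32) = 0.001965 K/W
Sum of known resistances R_other = 0.003093 K/W
Total R = ΔT/Q = 38/752 = 0.05053 K/W
R_cork board = R_total − R_other = 0.04744 K/W
k = L/(R·A) = 0.07/(0.04744×32)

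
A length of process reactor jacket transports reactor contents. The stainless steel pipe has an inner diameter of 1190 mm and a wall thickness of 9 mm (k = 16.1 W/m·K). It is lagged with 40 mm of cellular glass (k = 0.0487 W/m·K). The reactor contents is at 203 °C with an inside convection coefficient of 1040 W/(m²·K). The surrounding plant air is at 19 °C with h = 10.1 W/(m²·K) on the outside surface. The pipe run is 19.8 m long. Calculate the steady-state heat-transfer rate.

For a radial system each layer contributes R = ln(r_out/r_in)/(2πkL); films add R = 1/(hA).
R_inner film = 1/(h_i·2πr₁L) = 1/(1040×2π×0.595×19.8) = 1.299×10^-5 K/W
R_stainless steel pipe wall = ln(604/595)/(2π×16.1×19.8) = 7.495×10^-6 K/W
R_cellular glass = ln(644/604)/(2π×0.0487×19.8) = 0.01058 K/W
R_outer film = 1/(h_o·2πr_oL) = 1/(10.1×2π×0.644×19.8) = 0.001236 K/W
R_total = 0.01184 K/W
Q = ΔT/R_total = 184/0.01184

Q ≈ 15500 W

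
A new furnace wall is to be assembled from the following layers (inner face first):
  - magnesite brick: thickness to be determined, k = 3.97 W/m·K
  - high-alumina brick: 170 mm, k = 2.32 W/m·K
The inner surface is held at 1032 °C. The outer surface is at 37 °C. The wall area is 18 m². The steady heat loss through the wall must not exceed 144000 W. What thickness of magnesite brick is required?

Model the wall as resistances in series:
R_high-alumina brick = L/(kA) = 0.17/(2.32×18) = 0.004071 K/W
Sum of the known resistances R_other = 0.004071 K/W
Required total resistance R_tot = ΔT/Q_allow = 995/144000 = 0.00691 K/W
R_magnesite brick = R_tot − R_other = 0.002839 K/W
L = R·k·A = 0.002839×3.97×18

L ≈ 203 mm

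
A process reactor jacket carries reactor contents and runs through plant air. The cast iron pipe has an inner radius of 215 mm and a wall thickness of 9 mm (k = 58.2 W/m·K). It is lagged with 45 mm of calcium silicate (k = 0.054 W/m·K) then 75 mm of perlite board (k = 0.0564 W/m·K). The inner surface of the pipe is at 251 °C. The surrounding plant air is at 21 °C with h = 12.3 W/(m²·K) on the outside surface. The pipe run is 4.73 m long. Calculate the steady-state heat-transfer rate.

Radial resistances (cylindrical: R_cond = ln(r_o/r_i)/(2πkL), R_conv = 1/(h·2πrL)):
R_cast iron pipe wall = ln(224/215)/(2π×58.2×4.73) = 2.371×10^-5 K/W
R_calcium silicate = ln(269/224)/(2π×0.054×4.73) = 0.1141 K/W
R_perlite board = ln(344/269)/(2π×0.0564×4.73) = 0.1467 K/W
R_outer film = 1/(h_o·2πr_oL) = 1/(12.3×2π×0.344×4.73) = 0.007952 K/W
R_total = 0.2688 K/W
Q = ΔT/R_total = 230/0.2688

Q ≈ 856 W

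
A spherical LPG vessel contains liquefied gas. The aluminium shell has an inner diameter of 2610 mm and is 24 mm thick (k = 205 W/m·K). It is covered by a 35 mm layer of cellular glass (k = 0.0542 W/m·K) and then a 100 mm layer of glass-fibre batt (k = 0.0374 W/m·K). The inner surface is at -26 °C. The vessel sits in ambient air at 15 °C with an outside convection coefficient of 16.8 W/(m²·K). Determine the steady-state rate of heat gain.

Radial (spherical) resistances in series:
R_aluminium shell = (1/1.305 − 1/1.329)/(4π×205) = 5.372×10^-6 K/W
R_cellular glass = (1/1.329 − 1/1.364)/(4π×0.0542) = 0.02835 K/W
R_glass-fibre batt = (1/1.364 − 1/1.464)/(4π×0.0374) = 0.1066 K/W
R_outer film = 1/(h·4πr_o²) = 1/(16.8×4π×1.464²) = 0.00221 K/W
R_total = 0.1371 K/W
Q = ΔT/R_total = 41/0.1371

Q ≈ 299 W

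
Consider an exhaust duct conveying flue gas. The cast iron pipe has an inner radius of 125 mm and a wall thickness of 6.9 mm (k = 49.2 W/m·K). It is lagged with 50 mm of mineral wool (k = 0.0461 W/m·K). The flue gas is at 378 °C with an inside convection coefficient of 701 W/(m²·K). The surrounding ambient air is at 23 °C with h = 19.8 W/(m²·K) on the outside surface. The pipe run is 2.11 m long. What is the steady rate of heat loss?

Q ≈ 648 W

Per-layer cylindrical resistances, series-summed:
R_inner film = 1/(h_i·2πr₁L) = 1/(701×2π×0.125×2.11) = 8.608×10^-4 K/W
R_cast iron pipe wall = ln(131.9/125)/(2π×49.2×2.11) = 8.237×10^-5 K/W
R_mineral wool = ln(181.9/131.9)/(2π×0.0461×2.11) = 0.5259 K/W
R_outer film = 1/(h_o·2πr_oL) = 1/(19.8×2π×0.1819×2.11) = 0.02094 K/W
R_total = 0.5478 K/W
Q = ΔT/R_total = 355/0.5478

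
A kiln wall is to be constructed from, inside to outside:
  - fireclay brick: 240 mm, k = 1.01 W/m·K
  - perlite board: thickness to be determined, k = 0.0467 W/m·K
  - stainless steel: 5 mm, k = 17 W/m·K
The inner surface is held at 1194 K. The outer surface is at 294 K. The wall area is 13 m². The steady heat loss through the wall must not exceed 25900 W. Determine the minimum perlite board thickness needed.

L ≈ 9.99 mm

Thermal resistances in series:
R_fireclay brick = L/(kA) = 0.24/(1.01×13) = 0.01828 K/W
R_stainless steel = L/(kA) = 0.005/(17×13) = 2.262×10^-5 K/W
Sum of the known resistances R_other = 0.0183 K/W
Required total resistance R_tot = ΔT/Q_allow = 900/25900 = 0.03475 K/W
R_perlite board = R_tot − R_other = 0.01645 K/W
L = R·k·A = 0.01645×0.0467×13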